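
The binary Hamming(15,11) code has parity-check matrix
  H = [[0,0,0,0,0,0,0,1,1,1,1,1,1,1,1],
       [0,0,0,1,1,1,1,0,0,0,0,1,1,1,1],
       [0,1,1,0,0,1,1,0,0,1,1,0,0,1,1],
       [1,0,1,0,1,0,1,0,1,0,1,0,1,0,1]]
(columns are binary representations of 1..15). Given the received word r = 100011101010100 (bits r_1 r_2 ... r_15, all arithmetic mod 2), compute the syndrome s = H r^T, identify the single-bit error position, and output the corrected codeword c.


s = (1, 0, 1, 0)^T, error position = 10, corrected codeword c = 100011101110100

Compute s = H r^T mod 2 one row at a time:
  s_1 = 0 + 1 + 0 + 1 + 0 + 1 + 0 + 0 = 3 ≡ 1 (mod 2).
  s_2 = 0 + 1 + 1 + 1 + 0 + 1 + 0 + 0 = 4 ≡ 0 (mod 2).
  s_3 = 0 + 0 + 1 + 1 + 0 + 1 + 0 + 0 = 3 ≡ 1 (mod 2).
  s_4 = 1 + 0 + 1 + 1 + 1 + 1 + 1 + 0 = 6 ≡ 0 (mod 2).
s = (1, 0, 1, 0)^T — this equals column 10 of H (binary 1010), so error is at position 10.
Correct: flip bit 10 of r = 100011101010100 to get c = 100011101110100.


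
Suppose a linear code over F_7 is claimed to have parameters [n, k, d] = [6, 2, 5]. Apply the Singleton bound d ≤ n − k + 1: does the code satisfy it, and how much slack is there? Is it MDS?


Singleton RHS = n − k + 1 = 5, slack = 0, bound satisfied, MDS.

Singleton bound: d ≤ n − k + 1.
Here n = 6, k = 2, so n − k + 1 = 5.
Given d = 5, check d ≤ 5: YES.
Slack = (n − k + 1) − d = 0.
The code is MDS (slack = 0).
Description: the claimed parameters are [6, 2, 5]_7; such a code would be MDS (meets Singleton bound).


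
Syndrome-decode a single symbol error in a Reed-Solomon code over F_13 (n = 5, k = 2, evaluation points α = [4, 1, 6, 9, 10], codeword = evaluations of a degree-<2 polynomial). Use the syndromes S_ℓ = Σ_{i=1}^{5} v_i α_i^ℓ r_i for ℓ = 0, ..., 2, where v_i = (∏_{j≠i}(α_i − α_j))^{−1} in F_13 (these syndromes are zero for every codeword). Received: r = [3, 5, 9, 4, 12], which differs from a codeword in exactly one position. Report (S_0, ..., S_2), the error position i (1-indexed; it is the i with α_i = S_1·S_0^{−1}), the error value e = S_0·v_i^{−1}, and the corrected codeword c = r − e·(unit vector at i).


S = (1, 6, 10), error at position 3, error magnitude e = 3, c = [3, 5, 6, 4, 12].

Step 1: column multipliers v_i = (∏_{j≠i}(α_i − α_j))^{−1} mod 13.
  i = 1 (α = 4): (4−1)(4−6)(4−9)(4−10) = 3·(−2)·(−5)·(−6) = −180 ≡ 2, so v_1 = 2^{−1} = 7 (mod 13).
  i = 2 (α = 1): (1−4)(1−6)(1−9)(1−10) = (−3)·(−5)·(−8)·(−9) = 1080 ≡ 1, so v_2 = 1^{−1} = 1 (mod 13).
  i = 3 (α = 6): (6−4)(6−1)(6−9)(6−10) = 2·5·(−3)·(−4) = 120 ≡ 3, so v_3 = 3^{−1} = 9 (mod 13).
  i = 4 (α = 9): (9−4)(9−1)(9−6)(9−10) = 5·8·3·(−1) = −120 ≡ 10, so v_4 = 10^{−1} = 4 (mod 13).
  i = 5 (α = 10): (10−4)(10−1)(10−6)(10−9) = 6·9·4·1 = 216 ≡ 8, so v_5 = 8^{−1} = 5 (mod 13).
  v = [7, 1, 9, 4, 5].
Step 2: syndromes of r = [3, 5, 9, 4, 12] (all sums mod 13).
  S_0 = Σ v_i r_i = 7·3 + 1·5 + 9·9 + 4·4 + 5·12 = 183 ≡ 1.
  S_1 = Σ v_i α_i r_i = 7·4·3 + 1·1·5 + 9·6·9 + 4·9·4 + 5·10·12 = 1319 ≡ 6.
  α_i^2 mod 13 = [3, 1, 10, 3, 9].
  S_2 = Σ v_i α_i^2 r_i = 7·3·3 + 1·1·5 + 9·10·9 + 4·3·4 + 5·9·12 = 1466 ≡ 10.
  S = (1, 6, 10) ≠ 0, so r is not a codeword (an error is present).
Step 3: locate the error. For a single error e at position i, S_ℓ = v_i·e·α_i^ℓ, so α_err = S_1/S_0.
  S_0^{−1} = 1^{−1} = 1 (mod 13), so α_err = 6·1 = 6 ≡ 6 = α_3. Error position i = 3.
  Consistency check: S_2/S_1 = 10·11 = 110 ≡ 6 = α_err ✓ (single-error assumption holds).
Step 4: error magnitude e = S_0/v_3 = S_0·∏_{j≠3}(α_3 − α_j) = 1·3 = 3 ≡ 3 (mod 13).
Step 5: correct position 3: c_3 = r_3 − e = 9 − 3 ≡ 6 (mod 13). Hence c = [3, 5, 6, 4, 12].
  Check: interpolating c through the α_i gives m(x) = 10 + 8·x (degree < 2) with m(α_i) = c_i for every i, so c is indeed a codeword.


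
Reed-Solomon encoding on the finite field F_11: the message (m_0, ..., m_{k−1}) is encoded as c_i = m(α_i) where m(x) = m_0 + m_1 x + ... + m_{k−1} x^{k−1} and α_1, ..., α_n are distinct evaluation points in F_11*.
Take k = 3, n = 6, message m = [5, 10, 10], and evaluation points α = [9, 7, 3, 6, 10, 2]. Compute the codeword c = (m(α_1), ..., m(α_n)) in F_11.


c = [3, 4, 4, 7, 5, 10]

Message polynomial: m(x) = 5 + 10·x + 10·x^2 (mod 11).
For each evaluation point α_i, compute m(α_i) mod 11:
  α_1 = 9: Horner steps 10 → 1 → 3, so m(9) = 3.
  α_2 = 7: Horner steps 10 → 3 → 4, so m(7) = 4.
  α_3 = 3: Horner steps 10 → 7 → 4, so m(3) = 4.
  α_4 = 6: Horner steps 10 → 4 → 7, so m(6) = 7.
  α_5 = 10: Horner steps 10 → 0 → 5, so m(10) = 5.
  α_6 = 2: Horner steps 10 → 8 → 10, so m(2) = 10.
Codeword c = [3, 4, 4, 7, 5, 10] ∈ F_11^6.


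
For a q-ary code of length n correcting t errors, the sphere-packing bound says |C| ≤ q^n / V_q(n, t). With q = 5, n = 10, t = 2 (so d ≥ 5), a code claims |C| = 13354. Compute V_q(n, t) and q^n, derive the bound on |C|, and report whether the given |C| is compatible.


V_q(n, t) = 761, q^n = 9765625, Hamming bound = 12832, |C| = 13354 > bound (violated).

Step 1: Compute V_q(n, t) = Σ_{j=0}^2 C(n, j) (q−1)^j.
  j = 0: C(10,0)·(4)^0 = 1·1 = 1.
  j = 1: C(10,1)·(4)^1 = 10·4 = 40.
  j = 2: C(10,2)·(4)^2 = 45·16 = 720.
  V_q(n, t) = 1 + 40 + 720 = 761.
Step 2: q^n = 5^10 = 9765625.
Step 3: Hamming bound ⌊q^n / V_q(n,t)⌋ = ⌊9765625/761⌋ = 12832.
Step 4: Compare |C| = 13354 to 12832: violated.
The claimed |C| lies above the Hamming bound, so no 5-ary code of length 10 with d ≥ 5 can have 13354 codewords.


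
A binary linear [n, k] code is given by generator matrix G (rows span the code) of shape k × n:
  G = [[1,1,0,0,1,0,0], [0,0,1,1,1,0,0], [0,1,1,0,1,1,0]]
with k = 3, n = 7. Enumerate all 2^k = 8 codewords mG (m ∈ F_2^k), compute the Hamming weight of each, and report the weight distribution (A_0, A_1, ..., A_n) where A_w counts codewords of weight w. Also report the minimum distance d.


Weight distribution: A_0 = 1, A_3 = 4, A_4 = 3. Minimum distance d = 3.

Enumerate all 2^3 = 8 messages m ∈ F_2^3.
For each, compute codeword c = mG in F_2^7, then tally its weight.
  m = 000 → c = 0000000, weight = 0.
  m = 100 → c = 1100100, weight = 3.
  m = 010 → c = 0011100, weight = 3.
  m = 110 → c = 1111000, weight = 4.
  m = 001 → c = 0110110, weight = 4.
  m = 101 → c = 1010010, weight = 3.
  m = 011 → c = 0101010, weight = 3.
  m = 111 → c = 1001110, weight = 4.
Tally weights:
  weight 0: 1 codewords.
  weight 3: 4 codewords.
  weight 4: 3 codewords.
Minimum distance d = smallest w > 0 with A_w > 0 = 3.
Sanity: Σ A_w = 8 = 2^3 = 8 ✓.


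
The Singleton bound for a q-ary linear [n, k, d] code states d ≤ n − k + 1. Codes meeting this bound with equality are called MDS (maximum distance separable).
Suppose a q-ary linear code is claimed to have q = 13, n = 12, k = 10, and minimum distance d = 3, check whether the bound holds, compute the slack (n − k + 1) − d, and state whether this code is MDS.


Singleton RHS = n − k + 1 = 3, slack = 0, bound satisfied, MDS.

Singleton bound: d ≤ n − k + 1.
Here n = 12, k = 10, so n − k + 1 = 3.
Given d = 3, check d ≤ 3: YES.
Slack = (n − k + 1) − d = 0.
The code is MDS (slack = 0).
Description: the claimed parameters are [12, 10, 3]_13; such a code would be MDS (meets Singleton bound).


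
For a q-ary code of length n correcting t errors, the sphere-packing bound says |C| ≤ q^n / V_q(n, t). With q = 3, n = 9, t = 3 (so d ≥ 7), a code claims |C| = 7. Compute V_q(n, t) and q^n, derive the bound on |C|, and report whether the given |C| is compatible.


V_q(n, t) = 835, q^n = 19683, Hamming bound = 23, |C| = 7 ≤ bound (satisfied).

Step 1: Compute V_q(n, t) = Σ_{j=0}^3 C(n, j) (q−1)^j.
  j = 0: C(9,0)·(2)^0 = 1·1 = 1.
  j = 1: C(9,1)·(2)^1 = 9·2 = 18.
  j = 2: C(9,2)·(2)^2 = 36·4 = 144.
  j = 3: C(9,3)·(2)^3 = 84·8 = 672.
  V_q(n, t) = 1 + 18 + 144 + 672 = 835.
Step 2: q^n = 3^9 = 19683.
Step 3: Hamming bound ⌊q^n / V_q(n,t)⌋ = ⌊19683/835⌋ = 23.
Step 4: Compare |C| = 7 to 23: satisfied.
The claimed |C| lies below the Hamming bound.


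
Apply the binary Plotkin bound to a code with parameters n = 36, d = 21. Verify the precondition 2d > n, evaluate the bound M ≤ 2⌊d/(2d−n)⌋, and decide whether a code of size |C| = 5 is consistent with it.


Plotkin bound M ≤ 6; given |C| = 5 ≤ bound (satisfied).

Check applicability: 2d = 42, n = 36.
2d − n = 6 > 0, so Plotkin applies.
Compute d/(2d−n) = 21/6 ≈ 3.5000.
⌊d/(2d−n)⌋ = 3.
Plotkin bound: M ≤ 2·3 = 6.
Given |C| = 5, check: satisfied.
This |C| is below the Plotkin bound.


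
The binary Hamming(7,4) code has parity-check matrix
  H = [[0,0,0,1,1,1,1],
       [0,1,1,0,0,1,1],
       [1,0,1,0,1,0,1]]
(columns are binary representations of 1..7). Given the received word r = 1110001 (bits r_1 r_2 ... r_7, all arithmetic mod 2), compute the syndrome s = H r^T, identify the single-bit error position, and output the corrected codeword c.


s = (1, 1, 1)^T, error position = 7, corrected codeword c = 1110000

Compute s = H r^T mod 2 one row at a time:
  s_1 = 0 + 0 + 0 + 1 = 1 ≡ 1 (mod 2).
  s_2 = 1 + 1 + 0 + 1 = 3 ≡ 1 (mod 2).
  s_3 = 1 + 1 + 0 + 1 = 3 ≡ 1 (mod 2).
s = (1, 1, 1)^T — this equals column 7 of H (binary 111), so error is at position 7.
Correct: flip bit 7 of r = 1110001 to get c = 1110000.


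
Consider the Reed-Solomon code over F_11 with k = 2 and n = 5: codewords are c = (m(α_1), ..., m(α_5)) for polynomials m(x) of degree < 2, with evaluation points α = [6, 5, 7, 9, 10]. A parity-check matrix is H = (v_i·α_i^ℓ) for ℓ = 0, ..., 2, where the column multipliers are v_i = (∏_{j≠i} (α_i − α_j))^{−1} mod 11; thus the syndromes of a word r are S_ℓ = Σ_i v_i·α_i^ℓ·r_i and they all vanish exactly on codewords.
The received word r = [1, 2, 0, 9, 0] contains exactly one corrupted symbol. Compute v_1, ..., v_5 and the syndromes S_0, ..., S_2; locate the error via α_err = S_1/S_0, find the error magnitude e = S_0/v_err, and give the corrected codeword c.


S = (5, 6, 5), error at position 5, error magnitude e = 3, c = [1, 2, 0, 9, 8].

Step 1: column multipliers v_i = (∏_{j≠i}(α_i − α_j))^{−1} mod 11.
  i = 1 (α = 6): (6−5)(6−7)(6−9)(6−10) = 1·(−1)·(−3)·(−4) = −12 ≡ 10, so v_1 = 10^{−1} = 10 (mod 11).
  i = 2 (α = 5): (5−6)(5−7)(5−9)(5−10) = (−1)·(−2)·(−4)·(−5) = 40 ≡ 7, so v_2 = 7^{−1} = 8 (mod 11).
  i = 3 (α = 7): (7−6)(7−5)(7−9)(7−10) = 1·2·(−2)·(−3) = 12 ≡ 1, so v_3 = 1^{−1} = 1 (mod 11).
  i = 4 (α = 9): (9−6)(9−5)(9−7)(9−10) = 3·4·2·(−1) = −24 ≡ 9, so v_4 = 9^{−1} = 5 (mod 11).
  i = 5 (α = 10): (10−6)(10−5)(10−7)(10−9) = 4·5·3·1 = 60 ≡ 5, so v_5 = 5^{−1} = 9 (mod 11).
  v = [10, 8, 1, 5, 9].
Step 2: syndromes of r = [1, 2, 0, 9, 0] (all sums mod 11).
  S_0 = Σ v_i r_i = 10·1 + 8·2 + 1·0 + 5·9 + 9·0 = 71 ≡ 5.
  S_1 = Σ v_i α_i r_i = 10·6·1 + 8·5·2 + 1·7·0 + 5·9·9 + 9·10·0 = 545 ≡ 6.
  α_i^2 mod 11 = [3, 3, 5, 4, 1].
  S_2 = Σ v_i α_i^2 r_i = 10·3·1 + 8·3·2 + 1·5·0 + 5·4·9 + 9·1·0 = 258 ≡ 5.
  S = (5, 6, 5) ≠ 0, so r is not a codeword (an error is present).
Step 3: locate the error. For a single error e at position i, S_ℓ = v_i·e·α_i^ℓ, so α_err = S_1/S_0.
  S_0^{−1} = 5^{−1} = 9 (mod 11), so α_err = 6·9 = 54 ≡ 10 = α_5. Error position i = 5.
  Consistency check: S_2/S_1 = 5·2 = 10 ≡ 10 = α_err ✓ (single-error assumption holds).
Step 4: error magnitude e = S_0/v_5 = S_0·∏_{j≠5}(α_5 − α_j) = 5·5 = 25 ≡ 3 (mod 11).
Step 5: correct position 5: c_5 = r_5 − e = 0 − 3 ≡ 8 (mod 11). Hence c = [1, 2, 0, 9, 8].
  Check: interpolating c through the α_i gives m(x) = 7 + 10·x (degree < 2) with m(α_i) = c_i for every i, so c is indeed a codeword.


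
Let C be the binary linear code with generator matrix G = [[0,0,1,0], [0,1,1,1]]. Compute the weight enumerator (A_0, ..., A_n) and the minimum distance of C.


Weight distribution: A_0 = 1, A_1 = 1, A_2 = 1, A_3 = 1. Minimum distance d = 1.

Enumerate all 2^2 = 4 messages m ∈ F_2^2.
For each, compute codeword c = mG in F_2^4, then tally its weight.
  m = 00 → c = 0000, weight = 0.
  m = 10 → c = 0010, weight = 1.
  m = 01 → c = 0111, weight = 3.
  m = 11 → c = 0101, weight = 2.
Tally weights:
  weight 0: 1 codewords.
  weight 1: 1 codewords.
  weight 2: 1 codewords.
  weight 3: 1 codewords.
Minimum distance d = smallest w > 0 with A_w > 0 = 1.
Sanity: Σ A_w = 4 = 2^2 = 4 ✓.


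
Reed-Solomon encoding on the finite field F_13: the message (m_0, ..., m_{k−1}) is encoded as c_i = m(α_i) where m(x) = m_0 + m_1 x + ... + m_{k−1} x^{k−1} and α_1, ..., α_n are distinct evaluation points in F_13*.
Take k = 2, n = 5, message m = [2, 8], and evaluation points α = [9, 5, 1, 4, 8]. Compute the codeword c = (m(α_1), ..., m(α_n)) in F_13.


c = [9, 3, 10, 8, 1]

Message polynomial: m(x) = 2 + 8·x (mod 13).
For each evaluation point α_i, compute m(α_i) mod 13:
  α_1 = 9: Horner steps 8 → 9, so m(9) = 9.
  α_2 = 5: Horner steps 8 → 3, so m(5) = 3.
  α_3 = 1: Horner steps 8 → 10, so m(1) = 10.
  α_4 = 4: Horner steps 8 → 8, so m(4) = 8.
  α_5 = 8: Horner steps 8 → 1, so m(8) = 1.
Codeword c = [9, 3, 10, 8, 1] ∈ F_13^5.


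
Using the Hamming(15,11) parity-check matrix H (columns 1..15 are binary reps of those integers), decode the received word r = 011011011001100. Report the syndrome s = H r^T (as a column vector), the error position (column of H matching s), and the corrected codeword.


s = (0, 0, 1, 0)^T, error position = 2, corrected codeword c = 001011011001100

Compute s = H r^T mod 2 one row at a time:
  s_1 = 1 + 1 + 0 + 0 + 1 + 1 + 0 + 0 = 4 ≡ 0 (mod 2).
  s_2 = 0 + 1 + 1 + 0 + 1 + 1 + 0 + 0 = 4 ≡ 0 (mod 2).
  s_3 = 1 + 1 + 1 + 0 + 0 + 0 + 0 + 0 = 3 ≡ 1 (mod 2).
  s_4 = 0 + 1 + 1 + 0 + 1 + 0 + 1 + 0 = 4 ≡ 0 (mod 2).
s = (0, 0, 1, 0)^T — this equals column 2 of H (binary 0010), so error is at position 2.
Correct: flip bit 2 of r = 011011011001100 to get c = 001011011001100.


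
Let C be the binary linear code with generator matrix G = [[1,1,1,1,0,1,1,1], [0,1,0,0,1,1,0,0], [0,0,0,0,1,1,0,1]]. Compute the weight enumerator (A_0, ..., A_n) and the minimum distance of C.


Weight distribution: A_0 = 1, A_2 = 1, A_3 = 2, A_5 = 1, A_6 = 2, A_7 = 1. Minimum distance d = 2.

Enumerate all 2^3 = 8 messages m ∈ F_2^3.
For each, compute codeword c = mG in F_2^8, then tally its weight.
  m = 000 → c = 00000000, weight = 0.
  m = 100 → c = 11110111, weight = 7.
  m = 010 → c = 01001100, weight = 3.
  m = 110 → c = 10111011, weight = 6.
  m = 001 → c = 00001101, weight = 3.
  m = 101 → c = 11111010, weight = 6.
  m = 011 → c = 01000001, weight = 2.
  m = 111 → c = 10110110, weight = 5.
Tally weights:
  weight 0: 1 codewords.
  weight 2: 1 codewords.
  weight 3: 2 codewords.
  weight 5: 1 codewords.
  weight 6: 2 codewords.
  weight 7: 1 codewords.
Minimum distance d = smallest w > 0 with A_w > 0 = 2.
Sanity: Σ A_w = 8 = 2^3 = 8 ✓.


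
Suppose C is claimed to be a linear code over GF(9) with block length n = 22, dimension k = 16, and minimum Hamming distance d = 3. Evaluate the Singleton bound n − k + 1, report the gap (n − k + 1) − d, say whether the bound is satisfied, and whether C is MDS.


Singleton RHS = n − k + 1 = 7, slack = 4, bound satisfied, not MDS.

Singleton bound: d ≤ n − k + 1.
Here n = 22, k = 16, so n − k + 1 = 7.
Given d = 3, check d ≤ 7: YES.
Slack = (n − k + 1) − d = 4.
The code is NOT MDS (slack = 4 > 0).
Description: the claimed parameters are [22, 16, 3]_9; such a code would be non-MDS.


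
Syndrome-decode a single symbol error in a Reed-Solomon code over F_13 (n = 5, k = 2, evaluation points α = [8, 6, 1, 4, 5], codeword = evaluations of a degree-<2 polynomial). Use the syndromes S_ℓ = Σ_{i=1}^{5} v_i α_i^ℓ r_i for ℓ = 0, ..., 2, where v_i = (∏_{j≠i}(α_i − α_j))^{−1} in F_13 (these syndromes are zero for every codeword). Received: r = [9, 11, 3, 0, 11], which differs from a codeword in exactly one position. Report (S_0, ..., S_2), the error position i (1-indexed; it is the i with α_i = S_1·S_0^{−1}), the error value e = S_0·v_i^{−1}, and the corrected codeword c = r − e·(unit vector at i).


S = (1, 5, 12), error at position 5, error magnitude e = 12, c = [9, 11, 3, 0, 12].

Step 1: column multipliers v_i = (∏_{j≠i}(α_i − α_j))^{−1} mod 13.
  i = 1 (α = 8): (8−6)(8−1)(8−4)(8−5) = 2·7·4·3 = 168 ≡ 12, so v_1 = 12^{−1} = 12 (mod 13).
  i = 2 (α = 6): (6−8)(6−1)(6−4)(6−5) = (−2)·5·2·1 = −20 ≡ 6, so v_2 = 6^{−1} = 11 (mod 13).
  i = 3 (α = 1): (1−8)(1−6)(1−4)(1−5) = (−7)·(−5)·(−3)·(−4) = 420 ≡ 4, so v_3 = 4^{−1} = 10 (mod 13).
  i = 4 (α = 4): (4−8)(4−6)(4−1)(4−5) = (−4)·(−2)·3·(−1) = −24 ≡ 2, so v_4 = 2^{−1} = 7 (mod 13).
  i = 5 (α = 5): (5−8)(5−6)(5−1)(5−4) = (−3)·(−1)·4·1 = 12 ≡ 12, so v_5 = 12^{−1} = 12 (mod 13).
  v = [12, 11, 10, 7, 12].
Step 2: syndromes of r = [9, 11, 3, 0, 11] (all sums mod 13).
  S_0 = Σ v_i r_i = 12·9 + 11·11 + 10·3 + 7·0 + 12·11 = 391 ≡ 1.
  S_1 = Σ v_i α_i r_i = 12·8·9 + 11·6·11 + 10·1·3 + 7·4·0 + 12·5·11 = 2280 ≡ 5.
  α_i^2 mod 13 = [12, 10, 1, 3, 12].
  S_2 = Σ v_i α_i^2 r_i = 12·12·9 + 11·10·11 + 10·1·3 + 7·3·0 + 12·12·11 = 4120 ≡ 12.
  S = (1, 5, 12) ≠ 0, so r is not a codeword (an error is present).
Step 3: locate the error. For a single error e at position i, S_ℓ = v_i·e·α_i^ℓ, so α_err = S_1/S_0.
  S_0^{−1} = 1^{−1} = 1 (mod 13), so α_err = 5·1 = 5 ≡ 5 = α_5. Error position i = 5.
  Consistency check: S_2/S_1 = 12·8 = 96 ≡ 5 = α_err ✓ (single-error assumption holds).
Step 4: error magnitude e = S_0/v_5 = S_0·∏_{j≠5}(α_5 − α_j) = 1·12 = 12 ≡ 12 (mod 13).
Step 5: correct position 5: c_5 = r_5 − e = 11 − 12 ≡ 12 (mod 13). Hence c = [9, 11, 3, 0, 12].
  Check: interpolating c through the α_i gives m(x) = 4 + 12·x (degree < 2) with m(α_i) = c_i for every i, so c is indeed a codeword.


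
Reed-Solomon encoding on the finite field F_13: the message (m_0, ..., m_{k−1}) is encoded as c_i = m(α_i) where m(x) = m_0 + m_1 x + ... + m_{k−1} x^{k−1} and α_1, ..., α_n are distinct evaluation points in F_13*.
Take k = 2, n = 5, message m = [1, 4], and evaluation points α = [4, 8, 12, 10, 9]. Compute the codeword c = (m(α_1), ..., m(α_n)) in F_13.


c = [4, 7, 10, 2, 11]

Message polynomial: m(x) = 1 + 4·x (mod 13).
For each evaluation point α_i, compute m(α_i) mod 13:
  α_1 = 4: Horner steps 4 → 4, so m(4) = 4.
  α_2 = 8: Horner steps 4 → 7, so m(8) = 7.
  α_3 = 12: Horner steps 4 → 10, so m(12) = 10.
  α_4 = 10: Horner steps 4 → 2, so m(10) = 2.
  α_5 = 9: Horner steps 4 → 11, so m(9) = 11.
Codeword c = [4, 7, 10, 2, 11] ∈ F_13^5.


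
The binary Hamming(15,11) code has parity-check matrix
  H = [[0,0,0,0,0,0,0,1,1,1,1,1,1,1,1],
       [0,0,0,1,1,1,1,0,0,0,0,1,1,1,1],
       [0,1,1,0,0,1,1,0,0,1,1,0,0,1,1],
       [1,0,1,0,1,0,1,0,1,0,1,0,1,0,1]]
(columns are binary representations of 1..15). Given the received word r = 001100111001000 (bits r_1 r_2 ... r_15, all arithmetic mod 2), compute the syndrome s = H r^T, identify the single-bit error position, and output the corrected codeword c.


s = (1, 1, 0, 1)^T, error position = 13, corrected codeword c = 001100111001100

Compute s = H r^T mod 2 one row at a time:
  s_1 = 1 + 1 + 0 + 0 + 1 + 0 + 0 + 0 = 3 ≡ 1 (mod 2).
  s_2 = 1 + 0 + 0 + 1 + 1 + 0 + 0 + 0 = 3 ≡ 1 (mod 2).
  s_3 = 0 + 1 + 0 + 1 + 0 + 0 + 0 + 0 = 2 ≡ 0 (mod 2).
  s_4 = 0 + 1 + 0 + 1 + 1 + 0 + 0 + 0 = 3 ≡ 1 (mod 2).
s = (1, 1, 0, 1)^T — this equals column 13 of H (binary 1101), so error is at position 13.
Correct: flip bit 13 of r = 001100111001000 to get c = 001100111001100.


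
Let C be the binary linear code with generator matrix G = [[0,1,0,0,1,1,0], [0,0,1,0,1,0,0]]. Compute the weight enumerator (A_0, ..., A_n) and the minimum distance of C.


Weight distribution: A_0 = 1, A_2 = 1, A_3 = 2. Minimum distance d = 2.

Enumerate all 2^2 = 4 messages m ∈ F_2^2.
For each, compute codeword c = mG in F_2^7, then tally its weight.
  m = 00 → c = 0000000, weight = 0.
  m = 10 → c = 0100110, weight = 3.
  m = 01 → c = 0010100, weight = 2.
  m = 11 → c = 0110010, weight = 3.
Tally weights:
  weight 0: 1 codewords.
  weight 2: 1 codewords.
  weight 3: 2 codewords.
Minimum distance d = smallest w > 0 with A_w > 0 = 2.
Sanity: Σ A_w = 4 = 2^2 = 4 ✓.


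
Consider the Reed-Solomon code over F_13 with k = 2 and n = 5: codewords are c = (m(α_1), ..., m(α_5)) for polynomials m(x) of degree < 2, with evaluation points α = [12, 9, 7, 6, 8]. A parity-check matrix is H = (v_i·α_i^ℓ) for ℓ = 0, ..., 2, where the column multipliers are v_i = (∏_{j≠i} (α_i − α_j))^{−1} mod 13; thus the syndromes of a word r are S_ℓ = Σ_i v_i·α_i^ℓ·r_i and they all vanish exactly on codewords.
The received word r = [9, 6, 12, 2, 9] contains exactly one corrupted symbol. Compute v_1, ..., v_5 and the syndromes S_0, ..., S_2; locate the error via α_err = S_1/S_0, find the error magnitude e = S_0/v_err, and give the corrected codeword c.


S = (10, 3, 10), error at position 1, error magnitude e = 12, c = [10, 6, 12, 2, 9].

Step 1: column multipliers v_i = (∏_{j≠i}(α_i − α_j))^{−1} mod 13.
  i = 1 (α = 12): (12−9)(12−7)(12−6)(12−8) = 3·5·6·4 = 360 ≡ 9, so v_1 = 9^{−1} = 3 (mod 13).
  i = 2 (α = 9): (9−12)(9−7)(9−6)(9−8) = (−3)·2·3·1 = −18 ≡ 8, so v_2 = 8^{−1} = 5 (mod 13).
  i = 3 (α = 7): (7−12)(7−9)(7−6)(7−8) = (−5)·(−2)·1·(−1) = −10 ≡ 3, so v_3 = 3^{−1} = 9 (mod 13).
  i = 4 (α = 6): (6−12)(6−9)(6−7)(6−8) = (−6)·(−3)·(−1)·(−2) = 36 ≡ 10, so v_4 = 10^{−1} = 4 (mod 13).
  i = 5 (α = 8): (8−12)(8−9)(8−7)(8−6) = (−4)·(−1)·1·2 = 8 ≡ 8, so v_5 = 8^{−1} = 5 (mod 13).
  v = [3, 5, 9, 4, 5].
Step 2: syndromes of r = [9, 6, 12, 2, 9] (all sums mod 13).
  S_0 = Σ v_i r_i = 3·9 + 5·6 + 9·12 + 4·2 + 5·9 = 218 ≡ 10.
  S_1 = Σ v_i α_i r_i = 3·12·9 + 5·9·6 + 9·7·12 + 4·6·2 + 5·8·9 = 1758 ≡ 3.
  α_i^2 mod 13 = [1, 3, 10, 10, 12].
  S_2 = Σ v_i α_i^2 r_i = 3·1·9 + 5·3·6 + 9·10·12 + 4·10·2 + 5·12·9 = 1817 ≡ 10.
  S = (10, 3, 10) ≠ 0, so r is not a codeword (an error is present).
Step 3: locate the error. For a single error e at position i, S_ℓ = v_i·e·α_i^ℓ, so α_err = S_1/S_0.
  S_0^{−1} = 10^{−1} = 4 (mod 13), so α_err = 3·4 = 12 ≡ 12 = α_1. Error position i = 1.
  Consistency check: S_2/S_1 = 10·9 = 90 ≡ 12 = α_err ✓ (single-error assumption holds).
Step 4: error magnitude e = S_0/v_1 = S_0·∏_{j≠1}(α_1 − α_j) = 10·9 = 90 ≡ 12 (mod 13).
Step 5: correct position 1: c_1 = r_1 − e = 9 − 12 ≡ 10 (mod 13). Hence c = [10, 6, 12, 2, 9].
  Check: interpolating c through the α_i gives m(x) = 7 + 10·x (degree < 2) with m(α_i) = c_i for every i, so c is indeed a codeword.


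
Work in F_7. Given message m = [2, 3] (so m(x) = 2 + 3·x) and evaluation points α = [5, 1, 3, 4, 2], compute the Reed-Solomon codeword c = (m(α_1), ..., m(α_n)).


c = [3, 5, 4, 0, 1]

Message polynomial: m(x) = 2 + 3·x (mod 7).
For each evaluation point α_i, compute m(α_i) mod 7:
  α_1 = 5: Horner steps 3 → 3, so m(5) = 3.
  α_2 = 1: Horner steps 3 → 5, so m(1) = 5.
  α_3 = 3: Horner steps 3 → 4, so m(3) = 4.
  α_4 = 4: Horner steps 3 → 0, so m(4) = 0.
  α_5 = 2: Horner steps 3 → 1, so m(2) = 1.
Codeword c = [3, 5, 4, 0, 1] ∈ F_7^5.


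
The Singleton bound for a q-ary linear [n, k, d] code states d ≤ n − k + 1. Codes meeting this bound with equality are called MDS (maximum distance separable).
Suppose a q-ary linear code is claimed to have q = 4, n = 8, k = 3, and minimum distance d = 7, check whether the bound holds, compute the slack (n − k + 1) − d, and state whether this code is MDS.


Singleton RHS = n − k + 1 = 6, slack = -1, bound violated (no such code; not MDS).

Singleton bound: d ≤ n − k + 1.
Here n = 8, k = 3, so n − k + 1 = 6.
Given d = 7, check d ≤ 6: NO.
Slack = (n − k + 1) − d = -1.
The slack is negative: d = 7 exceeds n − k + 1 = 6 by 1, so the Singleton bound is violated and no linear [8, 3, 7]_4 code can exist. In particular it is not MDS (MDS requires d = n − k + 1 exactly).
Description: the claimed parameters are [8, 3, 7]_4; such a code would be impossible (violates the Singleton bound).


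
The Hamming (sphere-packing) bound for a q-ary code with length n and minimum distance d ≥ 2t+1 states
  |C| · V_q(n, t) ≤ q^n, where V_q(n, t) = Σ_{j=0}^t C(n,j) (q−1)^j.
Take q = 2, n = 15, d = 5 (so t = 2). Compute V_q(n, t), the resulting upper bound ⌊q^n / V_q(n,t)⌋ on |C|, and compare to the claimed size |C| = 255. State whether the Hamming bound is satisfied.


V_q(n, t) = 121, q^n = 32768, Hamming bound = 270, |C| = 255 ≤ bound (satisfied).

Step 1: Compute V_q(n, t) = Σ_{j=0}^2 C(n, j) (q−1)^j.
  j = 0: C(15,0)·(1)^0 = 1·1 = 1.
  j = 1: C(15,1)·(1)^1 = 15·1 = 15.
  j = 2: C(15,2)·(1)^2 = 105·1 = 105.
  V_q(n, t) = 1 + 15 + 105 = 121.
Step 2: q^n = 2^15 = 32768.
Step 3: Hamming bound ⌊q^n / V_q(n,t)⌋ = ⌊32768/121⌋ = 270.
Step 4: Compare |C| = 255 to 270: satisfied.
The claimed |C| lies below the Hamming bound.


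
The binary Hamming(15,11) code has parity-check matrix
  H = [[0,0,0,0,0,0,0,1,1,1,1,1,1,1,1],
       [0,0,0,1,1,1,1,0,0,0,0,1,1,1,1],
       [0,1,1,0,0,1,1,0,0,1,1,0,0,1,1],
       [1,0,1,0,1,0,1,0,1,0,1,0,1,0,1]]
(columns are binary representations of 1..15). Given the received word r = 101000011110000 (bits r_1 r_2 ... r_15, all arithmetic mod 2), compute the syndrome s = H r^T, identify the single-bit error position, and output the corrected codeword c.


s = (0, 0, 1, 0)^T, error position = 2, corrected codeword c = 111000011110000

Compute s = H r^T mod 2 one row at a time:
  s_1 = 1 + 1 + 1 + 1 + 0 + 0 + 0 + 0 = 4 ≡ 0 (mod 2).
  s_2 = 0 + 0 + 0 + 0 + 0 + 0 + 0 + 0 = 0 ≡ 0 (mod 2).
  s_3 = 0 + 1 + 0 + 0 + 1 + 1 + 0 + 0 = 3 ≡ 1 (mod 2).
  s_4 = 1 + 1 + 0 + 0 + 1 + 1 + 0 + 0 = 4 ≡ 0 (mod 2).
s = (0, 0, 1, 0)^T — this equals column 2 of H (binary 0010), so error is at position 2.
Correct: flip bit 2 of r = 101000011110000 to get c = 111000011110000.


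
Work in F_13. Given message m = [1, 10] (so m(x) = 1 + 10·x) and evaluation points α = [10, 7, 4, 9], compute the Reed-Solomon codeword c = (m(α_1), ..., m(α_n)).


c = [10, 6, 2, 0]

Message polynomial: m(x) = 1 + 10·x (mod 13).
For each evaluation point α_i, compute m(α_i) mod 13:
  α_1 = 10: Horner steps 10 → 10, so m(10) = 10.
  α_2 = 7: Horner steps 10 → 6, so m(7) = 6.
  α_3 = 4: Horner steps 10 → 2, so m(4) = 2.
  α_4 = 9: Horner steps 10 → 0, so m(9) = 0.
Codeword c = [10, 6, 2, 0] ∈ F_13^4.


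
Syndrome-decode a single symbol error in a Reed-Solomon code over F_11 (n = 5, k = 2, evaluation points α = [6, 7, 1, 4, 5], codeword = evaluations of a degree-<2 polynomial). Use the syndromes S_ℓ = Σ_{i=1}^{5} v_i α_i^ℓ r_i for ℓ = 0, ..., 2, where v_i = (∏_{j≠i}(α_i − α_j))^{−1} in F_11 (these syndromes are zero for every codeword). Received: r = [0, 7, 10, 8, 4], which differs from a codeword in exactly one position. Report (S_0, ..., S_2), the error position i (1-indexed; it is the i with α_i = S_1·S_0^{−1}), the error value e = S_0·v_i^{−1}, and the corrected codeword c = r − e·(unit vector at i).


S = (7, 7, 7), error at position 3, error magnitude e = 1, c = [0, 7, 9, 8, 4].

Step 1: column multipliers v_i = (∏_{j≠i}(α_i − α_j))^{−1} mod 11.
  i = 1 (α = 6): (6−7)(6−1)(6−4)(6−5) = (−1)·5·2·1 = −10 ≡ 1, so v_1 = 1^{−1} = 1 (mod 11).
  i = 2 (α = 7): (7−6)(7−1)(7−4)(7−5) = 1·6·3·2 = 36 ≡ 3, so v_2 = 3^{−1} = 4 (mod 11).
  i = 3 (α = 1): (1−6)(1−7)(1−4)(1−5) = (−5)·(−6)·(−3)·(−4) = 360 ≡ 8, so v_3 = 8^{−1} = 7 (mod 11).
  i = 4 (α = 4): (4−6)(4−7)(4−1)(4−5) = (−2)·(−3)·3·(−1) = −18 ≡ 4, so v_4 = 4^{−1} = 3 (mod 11).
  i = 5 (α = 5): (5−6)(5−7)(5−1)(5−4) = (−1)·(−2)·4·1 = 8 ≡ 8, so v_5 = 8^{−1} = 7 (mod 11).
  v = [1, 4, 7, 3, 7].
Step 2: syndromes of r = [0, 7, 10, 8, 4] (all sums mod 11).
  S_0 = Σ v_i r_i = 1·0 + 4·7 + 7·10 + 3·8 + 7·4 = 150 ≡ 7.
  S_1 = Σ v_i α_i r_i = 1·6·0 + 4·7·7 + 7·1·10 + 3·4·8 + 7·5·4 = 502 ≡ 7.
  α_i^2 mod 11 = [3, 5, 1, 5, 3].
  S_2 = Σ v_i α_i^2 r_i = 1·3·0 + 4·5·7 + 7·1·10 + 3·5·8 + 7·3·4 = 414 ≡ 7.
  S = (7, 7, 7) ≠ 0, so r is not a codeword (an error is present).
Step 3: locate the error. For a single error e at position i, S_ℓ = v_i·e·α_i^ℓ, so α_err = S_1/S_0.
  S_0^{−1} = 7^{−1} = 8 (mod 11), so α_err = 7·8 = 56 ≡ 1 = α_3. Error position i = 3.
  Consistency check: S_2/S_1 = 7·8 = 56 ≡ 1 = α_err ✓ (single-error assumption holds).
Step 4: error magnitude e = S_0/v_3 = S_0·∏_{j≠3}(α_3 − α_j) = 7·8 = 56 ≡ 1 (mod 11).
Step 5: correct position 3: c_3 = r_3 − e = 10 − 1 ≡ 9 (mod 11). Hence c = [0, 7, 9, 8, 4].
  Check: interpolating c through the α_i gives m(x) = 2 + 7·x (degree < 2) with m(α_i) = c_i for every i, so c is indeed a codeword.


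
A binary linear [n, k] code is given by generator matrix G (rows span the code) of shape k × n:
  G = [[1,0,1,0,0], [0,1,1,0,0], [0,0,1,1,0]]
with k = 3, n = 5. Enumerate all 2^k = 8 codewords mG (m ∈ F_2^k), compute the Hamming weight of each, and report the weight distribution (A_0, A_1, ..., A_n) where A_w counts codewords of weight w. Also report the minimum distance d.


Weight distribution: A_0 = 1, A_2 = 6, A_4 = 1. Minimum distance d = 2.

Enumerate all 2^3 = 8 messages m ∈ F_2^3.
For each, compute codeword c = mG in F_2^5, then tally its weight.
  m = 000 → c = 00000, weight = 0.
  m = 100 → c = 10100, weight = 2.
  m = 010 → c = 01100, weight = 2.
  m = 110 → c = 11000, weight = 2.
  m = 001 → c = 00110, weight = 2.
  m = 101 → c = 10010, weight = 2.
  m = 011 → c = 01010, weight = 2.
  m = 111 → c = 11110, weight = 4.
Tally weights:
  weight 0: 1 codewords.
  weight 2: 6 codewords.
  weight 4: 1 codewords.
Minimum distance d = smallest w > 0 with A_w > 0 = 2.
Sanity: Σ A_w = 8 = 2^3 = 8 ✓.


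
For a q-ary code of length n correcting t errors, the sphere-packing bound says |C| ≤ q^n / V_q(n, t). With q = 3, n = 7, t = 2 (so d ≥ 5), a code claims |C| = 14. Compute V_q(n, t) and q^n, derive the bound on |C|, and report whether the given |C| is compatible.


V_q(n, t) = 99, q^n = 2187, Hamming bound = 22, |C| = 14 ≤ bound (satisfied).

Step 1: Compute V_q(n, t) = Σ_{j=0}^2 C(n, j) (q−1)^j.
  j = 0: C(7,0)·(2)^0 = 1·1 = 1.
  j = 1: C(7,1)·(2)^1 = 7·2 = 14.
  j = 2: C(7,2)·(2)^2 = 21·4 = 84.
  V_q(n, t) = 1 + 14 + 84 = 99.
Step 2: q^n = 3^7 = 2187.
Step 3: Hamming bound ⌊q^n / V_q(n,t)⌋ = ⌊2187/99⌋ = 22.
Step 4: Compare |C| = 14 to 22: satisfied.
The claimed |C| lies below the Hamming bound.


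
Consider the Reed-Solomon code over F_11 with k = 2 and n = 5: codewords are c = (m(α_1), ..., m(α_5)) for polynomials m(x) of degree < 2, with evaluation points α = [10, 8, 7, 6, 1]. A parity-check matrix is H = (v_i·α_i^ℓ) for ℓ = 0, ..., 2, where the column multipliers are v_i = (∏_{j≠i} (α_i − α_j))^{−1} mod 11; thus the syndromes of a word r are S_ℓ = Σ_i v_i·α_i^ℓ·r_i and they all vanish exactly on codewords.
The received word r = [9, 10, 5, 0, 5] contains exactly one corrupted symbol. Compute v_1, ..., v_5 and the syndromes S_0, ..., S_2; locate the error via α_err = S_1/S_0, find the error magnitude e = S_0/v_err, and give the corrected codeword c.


S = (7, 7, 7), error at position 5, error magnitude e = 8, c = [9, 10, 5, 0, 8].

Step 1: column multipliers v_i = (∏_{j≠i}(α_i − α_j))^{−1} mod 11.
  i = 1 (α = 10): (10−8)(10−7)(10−6)(10−1) = 2·3·4·9 = 216 ≡ 7, so v_1 = 7^{−1} = 8 (mod 11).
  i = 2 (α = 8): (8−10)(8−7)(8−6)(8−1) = (−2)·1·2·7 = −28 ≡ 5, so v_2 = 5^{−1} = 9 (mod 11).
  i = 3 (α = 7): (7−10)(7−8)(7−6)(7−1) = (−3)·(−1)·1·6 = 18 ≡ 7, so v_3 = 7^{−1} = 8 (mod 11).
  i = 4 (α = 6): (6−10)(6−8)(6−7)(6−1) = (−4)·(−2)·(−1)·5 = −40 ≡ 4, so v_4 = 4^{−1} = 3 (mod 11).
  i = 5 (α = 1): (1−10)(1−8)(1−7)(1−6) = (−9)·(−7)·(−6)·(−5) = 1890 ≡ 9, so v_5 = 9^{−1} = 5 (mod 11).
  v = [8, 9, 8, 3, 5].
Step 2: syndromes of r = [9, 10, 5, 0, 5] (all sums mod 11).
  S_0 = Σ v_i r_i = 8·9 + 9·10 + 8·5 + 3·0 + 5·5 = 227 ≡ 7.
  S_1 = Σ v_i α_i r_i = 8·10·9 + 9·8·10 + 8·7·5 + 3·6·0 + 5·1·5 = 1745 ≡ 7.
  α_i^2 mod 11 = [1, 9, 5, 3, 1].
  S_2 = Σ v_i α_i^2 r_i = 8·1·9 + 9·9·10 + 8·5·5 + 3·3·0 + 5·1·5 = 1107 ≡ 7.
  S = (7, 7, 7) ≠ 0, so r is not a codeword (an error is present).
Step 3: locate the error. For a single error e at position i, S_ℓ = v_i·e·α_i^ℓ, so α_err = S_1/S_0.
  S_0^{−1} = 7^{−1} = 8 (mod 11), so α_err = 7·8 = 56 ≡ 1 = α_5. Error position i = 5.
  Consistency check: S_2/S_1 = 7·8 = 56 ≡ 1 = α_err ✓ (single-error assumption holds).
Step 4: error magnitude e = S_0/v_5 = S_0·∏_{j≠5}(α_5 − α_j) = 7·9 = 63 ≡ 8 (mod 11).
Step 5: correct position 5: c_5 = r_5 − e = 5 − 8 ≡ 8 (mod 11). Hence c = [9, 10, 5, 0, 8].
  Check: interpolating c through the α_i gives m(x) = 3 + 5·x (degree < 2) with m(α_i) = c_i for every i, so c is indeed a codeword.


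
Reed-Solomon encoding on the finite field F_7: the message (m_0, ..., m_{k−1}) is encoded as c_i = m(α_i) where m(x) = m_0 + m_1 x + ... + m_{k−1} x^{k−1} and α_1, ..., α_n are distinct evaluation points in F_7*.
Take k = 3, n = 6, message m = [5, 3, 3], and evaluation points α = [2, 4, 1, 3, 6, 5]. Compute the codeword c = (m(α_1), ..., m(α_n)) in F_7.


c = [2, 2, 4, 6, 5, 4]

Message polynomial: m(x) = 5 + 3·x + 3·x^2 (mod 7).
For each evaluation point α_i, compute m(α_i) mod 7:
  α_1 = 2: Horner steps 3 → 2 → 2, so m(2) = 2.
  α_2 = 4: Horner steps 3 → 1 → 2, so m(4) = 2.
  α_3 = 1: Horner steps 3 → 6 → 4, so m(1) = 4.
  α_4 = 3: Horner steps 3 → 5 → 6, so m(3) = 6.
  α_5 = 6: Horner steps 3 → 0 → 5, so m(6) = 5.
  α_6 = 5: Horner steps 3 → 4 → 4, so m(5) = 4.
Codeword c = [2, 2, 4, 6, 5, 4] ∈ F_7^6.


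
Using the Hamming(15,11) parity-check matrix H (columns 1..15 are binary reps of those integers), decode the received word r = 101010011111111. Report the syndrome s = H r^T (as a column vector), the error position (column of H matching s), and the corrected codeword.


s = (0, 1, 1, 1)^T, error position = 7, corrected codeword c = 101010111111111

Compute s = H r^T mod 2 one row at a time:
  s_1 = 1 + 1 + 1 + 1 + 1 + 1 + 1 + 1 = 8 ≡ 0 (mod 2).
  s_2 = 0 + 1 + 0 + 0 + 1 + 1 + 1 + 1 = 5 ≡ 1 (mod 2).
  s_3 = 0 + 1 + 0 + 0 + 1 + 1 + 1 + 1 = 5 ≡ 1 (mod 2).
  s_4 = 1 + 1 + 1 + 0 + 1 + 1 + 1 + 1 = 7 ≡ 1 (mod 2).
s = (0, 1, 1, 1)^T — this equals column 7 of H (binary 0111), so error is at position 7.
Correct: flip bit 7 of r = 101010011111111 to get c = 101010111111111.


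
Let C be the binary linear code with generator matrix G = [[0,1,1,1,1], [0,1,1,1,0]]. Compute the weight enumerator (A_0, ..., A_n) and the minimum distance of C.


Weight distribution: A_0 = 1, A_1 = 1, A_3 = 1, A_4 = 1. Minimum distance d = 1.

Enumerate all 2^2 = 4 messages m ∈ F_2^2.
For each, compute codeword c = mG in F_2^5, then tally its weight.
  m = 00 → c = 00000, weight = 0.
  m = 10 → c = 01111, weight = 4.
  m = 01 → c = 01110, weight = 3.
  m = 11 → c = 00001, weight = 1.
Tally weights:
  weight 0: 1 codewords.
  weight 1: 1 codewords.
  weight 3: 1 codewords.
  weight 4: 1 codewords.
Minimum distance d = smallest w > 0 with A_w > 0 = 1.
Sanity: Σ A_w = 4 = 2^2 = 4 ✓.


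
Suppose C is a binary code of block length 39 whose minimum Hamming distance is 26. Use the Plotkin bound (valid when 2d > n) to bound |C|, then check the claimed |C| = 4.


Plotkin bound M ≤ 4; given |C| = 4 ≤ bound (satisfied).

Check applicability: 2d = 52, n = 39.
2d − n = 13 > 0, so Plotkin applies.
Compute d/(2d−n) = 26/13 ≈ 2.0000.
⌊d/(2d−n)⌋ = 2.
Plotkin bound: M ≤ 2·2 = 4.
Given |C| = 4, check: satisfied.
This |C| is at the Plotkin bound.


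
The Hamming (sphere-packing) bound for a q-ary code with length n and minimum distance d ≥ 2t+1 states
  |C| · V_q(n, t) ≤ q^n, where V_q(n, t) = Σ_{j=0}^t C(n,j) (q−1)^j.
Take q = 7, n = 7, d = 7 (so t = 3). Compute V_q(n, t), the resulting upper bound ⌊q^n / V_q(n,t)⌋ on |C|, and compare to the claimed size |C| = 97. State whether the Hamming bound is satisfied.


V_q(n, t) = 8359, q^n = 823543, Hamming bound = 98, |C| = 97 ≤ bound (satisfied).

Step 1: Compute V_q(n, t) = Σ_{j=0}^3 C(n, j) (q−1)^j.
  j = 0: C(7,0)·(6)^0 = 1·1 = 1.
  j = 1: C(7,1)·(6)^1 = 7·6 = 42.
  j = 2: C(7,2)·(6)^2 = 21·36 = 756.
  j = 3: C(7,3)·(6)^3 = 35·216 = 7560.
  V_q(n, t) = 1 + 42 + 756 + 7560 = 8359.
Step 2: q^n = 7^7 = 823543.
Step 3: Hamming bound ⌊q^n / V_q(n,t)⌋ = ⌊823543/8359⌋ = 98.
Step 4: Compare |C| = 97 to 98: satisfied.
The claimed |C| lies below the Hamming bound.


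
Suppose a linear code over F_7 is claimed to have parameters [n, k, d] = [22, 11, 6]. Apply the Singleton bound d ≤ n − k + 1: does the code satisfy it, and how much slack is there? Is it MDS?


Singleton RHS = n − k + 1 = 12, slack = 6, bound satisfied, not MDS.

Singleton bound: d ≤ n − k + 1.
Here n = 22, k = 11, so n − k + 1 = 12.
Given d = 6, check d ≤ 12: YES.
Slack = (n − k + 1) − d = 6.
The code is NOT MDS (slack = 6 > 0).
Description: the claimed parameters are [22, 11, 6]_7; such a code would be non-MDS.


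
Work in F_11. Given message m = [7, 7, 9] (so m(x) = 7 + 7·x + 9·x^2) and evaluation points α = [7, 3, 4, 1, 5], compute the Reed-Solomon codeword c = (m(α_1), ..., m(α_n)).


c = [2, 10, 3, 1, 3]

Message polynomial: m(x) = 7 + 7·x + 9·x^2 (mod 11).
For each evaluation point α_i, compute m(α_i) mod 11:
  α_1 = 7: Horner steps 9 → 4 → 2, so m(7) = 2.
  α_2 = 3: Horner steps 9 → 1 → 10, so m(3) = 10.
  α_3 = 4: Horner steps 9 → 10 → 3, so m(4) = 3.
  α_4 = 1: Horner steps 9 → 5 → 1, so m(1) = 1.
  α_5 = 5: Horner steps 9 → 8 → 3, so m(5) = 3.
Codeword c = [2, 10, 3, 1, 3] ∈ F_11^5.


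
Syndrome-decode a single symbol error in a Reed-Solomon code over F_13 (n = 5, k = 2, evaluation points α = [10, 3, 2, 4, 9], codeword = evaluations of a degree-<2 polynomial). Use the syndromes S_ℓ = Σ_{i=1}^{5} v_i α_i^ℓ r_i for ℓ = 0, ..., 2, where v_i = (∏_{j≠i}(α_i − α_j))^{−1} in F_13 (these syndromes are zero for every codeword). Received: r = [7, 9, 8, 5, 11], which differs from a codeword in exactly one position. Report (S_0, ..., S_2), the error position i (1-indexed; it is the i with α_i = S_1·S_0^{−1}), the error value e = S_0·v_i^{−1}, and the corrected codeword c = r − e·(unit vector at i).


S = (1, 2, 4), error at position 3, error magnitude e = 8, c = [7, 9, 0, 5, 11].

Step 1: column multipliers v_i = (∏_{j≠i}(α_i − α_j))^{−1} mod 13.
  i = 1 (α = 10): (10−3)(10−2)(10−4)(10−9) = 7·8·6·1 = 336 ≡ 11, so v_1 = 11^{−1} = 6 (mod 13).
  i = 2 (α = 3): (3−10)(3−2)(3−4)(3−9) = (−7)·1·(−1)·(−6) = −42 ≡ 10, so v_2 = 10^{−1} = 4 (mod 13).
  i = 3 (α = 2): (2−10)(2−3)(2−4)(2−9) = (−8)·(−1)·(−2)·(−7) = 112 ≡ 8, so v_3 = 8^{−1} = 5 (mod 13).
  i = 4 (α = 4): (4−10)(4−3)(4−2)(4−9) = (−6)·1·2·(−5) = 60 ≡ 8, so v_4 = 8^{−1} = 5 (mod 13).
  i = 5 (α = 9): (9−10)(9−3)(9−2)(9−4) = (−1)·6·7·5 = −210 ≡ 11, so v_5 = 11^{−1} = 6 (mod 13).
  v = [6, 4, 5, 5, 6].
Step 2: syndromes of r = [7, 9, 8, 5, 11] (all sums mod 13).
  S_0 = Σ v_i r_i = 6·7 + 4·9 + 5·8 + 5·5 + 6·11 = 209 ≡ 1.
  S_1 = Σ v_i α_i r_i = 6·10·7 + 4·3·9 + 5·2·8 + 5·4·5 + 6·9·11 = 1302 ≡ 2.
  α_i^2 mod 13 = [9, 9, 4, 3, 3].
  S_2 = Σ v_i α_i^2 r_i = 6·9·7 + 4·9·9 + 5·4·8 + 5·3·5 + 6·3·11 = 1135 ≡ 4.
  S = (1, 2, 4) ≠ 0, so r is not a codeword (an error is present).
Step 3: locate the error. For a single error e at position i, S_ℓ = v_i·e·α_i^ℓ, so α_err = S_1/S_0.
  S_0^{−1} = 1^{−1} = 1 (mod 13), so α_err = 2·1 = 2 ≡ 2 = α_3. Error position i = 3.
  Consistency check: S_2/S_1 = 4·7 = 28 ≡ 2 = α_err ✓ (single-error assumption holds).
Step 4: error magnitude e = S_0/v_3 = S_0·∏_{j≠3}(α_3 − α_j) = 1·8 = 8 ≡ 8 (mod 13).
Step 5: correct position 3: c_3 = r_3 − e = 8 − 8 ≡ 0 (mod 13). Hence c = [7, 9, 0, 5, 11].
  Check: interpolating c through the α_i gives m(x) = 8 + 9·x (degree < 2) with m(α_i) = c_i for every i, so c is indeed a codeword.
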